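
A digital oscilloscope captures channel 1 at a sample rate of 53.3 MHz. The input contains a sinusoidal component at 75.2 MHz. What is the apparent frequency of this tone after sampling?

21.9 MHz

75.2 MHz mod fs = 21.9 MHz.
21.9 MHz ≤ fs/2 = 26.65 MHz, appears at 21.9 MHz.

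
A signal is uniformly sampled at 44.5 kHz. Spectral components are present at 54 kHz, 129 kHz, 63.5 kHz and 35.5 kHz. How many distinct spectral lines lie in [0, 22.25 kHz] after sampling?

4

fs/2 = 22.25 kHz.
54 kHz mod fs = 9.5 kHz.
9.5 kHz ≤ fs/2 = 22.25 kHz, appears at 9.5 kHz.
129 kHz mod fs = 40 kHz.
40 kHz > fs/2 = 22.25 kHz, folds to fs − 40 kHz = 4.5 kHz.
63.5 kHz mod fs = 19 kHz.
19 kHz ≤ fs/2 = 22.25 kHz, appears at 19 kHz.
35.5 kHz > fs/2 = 22.25 kHz, folds to fs − 35.5 kHz = 9 kHz.
Distinct values: {4.5 kHz, 9 kHz, 9.5 kHz, 19 kHz} → 4.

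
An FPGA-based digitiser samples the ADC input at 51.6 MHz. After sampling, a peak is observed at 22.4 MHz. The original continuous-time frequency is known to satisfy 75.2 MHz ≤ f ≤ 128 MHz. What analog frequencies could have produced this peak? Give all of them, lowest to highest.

80.8 MHz, 125.6 MHz

Frequencies that alias to 22.4 MHz are k·fs ± 22.4 MHz for integer k ≥ 0.
k=0: 22.4 MHz.
k=1: 29.2 MHz, 74 MHz.
k=2: 80.8 MHz, 125.6 MHz.
k=3: 132.4 MHz, 177.2 MHz.
Within [75.2 MHz, 128 MHz]: 80.8 MHz, 125.6 MHz.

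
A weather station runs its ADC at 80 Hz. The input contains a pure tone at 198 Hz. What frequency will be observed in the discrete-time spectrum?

198 Hz mod fs = 38 Hz.
38 Hz ≤ fs/2 = 40 Hz, appears at 38 Hz.

38 Hz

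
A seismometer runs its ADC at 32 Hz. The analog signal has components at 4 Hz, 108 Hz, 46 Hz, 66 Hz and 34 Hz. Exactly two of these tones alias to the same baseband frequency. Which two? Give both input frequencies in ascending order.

34 Hz, 66 Hz

fs/2 = 16 Hz.
4 Hz ≤ fs/2 = 16 Hz, passes unchanged.
108 Hz mod fs = 12 Hz.
12 Hz ≤ fs/2 = 16 Hz, appears at 12 Hz.
46 Hz mod fs = 14 Hz.
14 Hz ≤ fs/2 = 16 Hz, appears at 14 Hz.
66 Hz mod fs = 2 Hz.
2 Hz ≤ fs/2 = 16 Hz, appears at 2 Hz.
34 Hz mod fs = 2 Hz.
2 Hz ≤ fs/2 = 16 Hz, appears at 2 Hz.
34 Hz and 66 Hz both map to 2 Hz.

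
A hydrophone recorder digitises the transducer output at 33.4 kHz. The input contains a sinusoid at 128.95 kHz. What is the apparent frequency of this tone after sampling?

128.95 kHz mod fs = 28.75 kHz.
28.75 kHz > fs/2 = 16.7 kHz, folds to fs − 28.75 kHz = 4.65 kHz.

4.65 kHz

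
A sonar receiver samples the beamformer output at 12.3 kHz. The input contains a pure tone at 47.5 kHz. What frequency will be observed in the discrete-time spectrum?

1.7 kHz

47.5 kHz mod fs = 10.6 kHz.
10.6 kHz > fs/2 = 6.15 kHz, folds to fs − 10.6 kHz = 1.7 kHz.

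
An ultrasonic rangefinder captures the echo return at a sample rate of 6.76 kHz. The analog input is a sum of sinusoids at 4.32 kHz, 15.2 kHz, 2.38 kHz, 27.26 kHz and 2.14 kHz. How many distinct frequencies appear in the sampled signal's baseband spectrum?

fs/2 = 3.38 kHz.
4.32 kHz > fs/2 = 3.38 kHz, folds to fs − 4.32 kHz = 2.44 kHz.
15.2 kHz mod fs = 1.68 kHz.
1.68 kHz ≤ fs/2 = 3.38 kHz, appears at 1.68 kHz.
2.38 kHz ≤ fs/2 = 3.38 kHz, passes unchanged.
27.26 kHz mod fs = 0.22 kHz.
0.22 kHz ≤ fs/2 = 3.38 kHz, appears at 0.22 kHz.
2.14 kHz ≤ fs/2 = 3.38 kHz, passes unchanged.
Distinct values: {0.22 kHz, 1.68 kHz, 2.14 kHz, 2.38 kHz, 2.44 kHz} → 5.

5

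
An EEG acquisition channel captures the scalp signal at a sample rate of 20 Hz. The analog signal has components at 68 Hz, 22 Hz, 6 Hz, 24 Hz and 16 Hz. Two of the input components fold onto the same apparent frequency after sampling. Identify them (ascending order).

16 Hz, 24 Hz

fs/2 = 10 Hz.
68 Hz mod fs = 8 Hz.
8 Hz ≤ fs/2 = 10 Hz, appears at 8 Hz.
22 Hz mod fs = 2 Hz.
2 Hz ≤ fs/2 = 10 Hz, appears at 2 Hz.
6 Hz ≤ fs/2 = 10 Hz, passes unchanged.
24 Hz mod fs = 4 Hz.
4 Hz ≤ fs/2 = 10 Hz, appears at 4 Hz.
16 Hz > fs/2 = 10 Hz, folds to fs − 16 Hz = 4 Hz.
16 Hz and 24 Hz both map to 4 Hz.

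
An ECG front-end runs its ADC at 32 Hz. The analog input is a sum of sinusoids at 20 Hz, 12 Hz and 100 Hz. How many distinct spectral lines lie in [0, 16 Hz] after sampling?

fs/2 = 16 Hz.
20 Hz > fs/2 = 16 Hz, folds to fs − 20 Hz = 12 Hz.
12 Hz ≤ fs/2 = 16 Hz, passes unchanged.
100 Hz mod fs = 4 Hz.
4 Hz ≤ fs/2 = 16 Hz, appears at 4 Hz.
Distinct values: {4 Hz, 12 Hz} → 2.

2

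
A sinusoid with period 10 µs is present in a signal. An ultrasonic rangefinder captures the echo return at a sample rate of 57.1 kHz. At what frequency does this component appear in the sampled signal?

T = 10 µs → f = 1/T = 100 kHz.
100 kHz mod fs = 42.9 kHz.
42.9 kHz > fs/2 = 28.55 kHz, folds to fs − 42.9 kHz = 14.2 kHz.

14.2 kHz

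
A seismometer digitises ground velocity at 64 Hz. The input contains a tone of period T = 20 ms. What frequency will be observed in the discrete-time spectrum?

T = 20 ms → f = 1/T = 50 Hz.
50 Hz > fs/2 = 32 Hz, folds to fs − 50 Hz = 14 Hz.

14 Hz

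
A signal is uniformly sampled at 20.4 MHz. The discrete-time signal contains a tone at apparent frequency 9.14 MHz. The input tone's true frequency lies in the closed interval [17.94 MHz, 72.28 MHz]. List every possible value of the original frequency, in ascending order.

Frequencies that alias to 9.14 MHz are k·fs ± 9.14 MHz for integer k ≥ 0.
k=0: 9.14 MHz.
k=1: 11.26 MHz, 29.54 MHz.
k=2: 31.66 MHz, 49.94 MHz.
k=3: 52.06 MHz, 70.34 MHz.
k=4: 72.46 MHz, 90.74 MHz.
Within [17.94 MHz, 72.28 MHz]: 29.54 MHz, 31.66 MHz, 49.94 MHz, 52.06 MHz, 70.34 MHz.

29.54 MHz, 31.66 MHz, 49.94 MHz, 52.06 MHz, 70.34 MHz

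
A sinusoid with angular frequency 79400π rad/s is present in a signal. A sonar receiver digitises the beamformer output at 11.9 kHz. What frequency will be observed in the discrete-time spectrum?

4 kHz

ω = 79400π rad/s → f = ω/(2π) = 39700 Hz = 39.7 kHz.
39.7 kHz mod fs = 4 kHz.
4 kHz ≤ fs/2 = 5.95 kHz, appears at 4 kHz.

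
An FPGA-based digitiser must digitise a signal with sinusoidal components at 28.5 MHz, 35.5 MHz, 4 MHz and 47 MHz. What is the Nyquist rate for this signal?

Highest-frequency component: 47 MHz.
Nyquist rate = 2 × 47 MHz = 94 MHz.

94 MHz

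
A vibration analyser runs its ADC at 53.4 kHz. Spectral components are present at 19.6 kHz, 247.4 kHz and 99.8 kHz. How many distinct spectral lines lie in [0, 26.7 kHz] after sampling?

2

fs/2 = 26.7 kHz.
19.6 kHz ≤ fs/2 = 26.7 kHz, passes unchanged.
247.4 kHz mod fs = 33.8 kHz.
33.8 kHz > fs/2 = 26.7 kHz, folds to fs − 33.8 kHz = 19.6 kHz.
99.8 kHz mod fs = 46.4 kHz.
46.4 kHz > fs/2 = 26.7 kHz, folds to fs − 46.4 kHz = 7 kHz.
Distinct values: {7 kHz, 19.6 kHz} → 2.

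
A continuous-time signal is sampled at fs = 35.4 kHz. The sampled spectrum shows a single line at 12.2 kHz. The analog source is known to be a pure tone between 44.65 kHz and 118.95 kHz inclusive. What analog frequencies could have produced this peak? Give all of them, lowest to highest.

Frequencies that alias to 12.2 kHz are k·fs ± 12.2 kHz for integer k ≥ 0.
k=0: 12.2 kHz.
k=1: 23.2 kHz, 47.6 kHz.
k=2: 58.6 kHz, 83 kHz.
k=3: 94 kHz, 118.4 kHz.
k=4: 129.4 kHz, 153.8 kHz.
Within [44.65 kHz, 118.95 kHz]: 47.6 kHz, 58.6 kHz, 83 kHz, 94 kHz, 118.4 kHz.

47.6 kHz, 58.6 kHz, 83 kHz, 94 kHz, 118.4 kHz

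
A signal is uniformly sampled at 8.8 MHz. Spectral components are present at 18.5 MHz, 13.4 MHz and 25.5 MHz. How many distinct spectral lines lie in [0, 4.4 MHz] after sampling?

2

fs/2 = 4.4 MHz.
18.5 MHz mod fs = 0.9 MHz.
0.9 MHz ≤ fs/2 = 4.4 MHz, appears at 0.9 MHz.
13.4 MHz mod fs = 4.6 MHz.
4.6 MHz > fs/2 = 4.4 MHz, folds to fs − 4.6 MHz = 4.2 MHz.
25.5 MHz mod fs = 7.9 MHz.
7.9 MHz > fs/2 = 4.4 MHz, folds to fs − 7.9 MHz = 0.9 MHz.
Distinct values: {0.9 MHz, 4.2 MHz} → 2.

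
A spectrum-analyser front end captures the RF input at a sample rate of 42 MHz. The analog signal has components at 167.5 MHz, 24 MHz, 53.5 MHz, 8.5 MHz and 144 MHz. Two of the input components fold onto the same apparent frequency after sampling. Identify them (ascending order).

24 MHz, 144 MHz

fs/2 = 21 MHz.
167.5 MHz mod fs = 41.5 MHz.
41.5 MHz > fs/2 = 21 MHz, folds to fs − 41.5 MHz = 0.5 MHz.
24 MHz > fs/2 = 21 MHz, folds to fs − 24 MHz = 18 MHz.
53.5 MHz mod fs = 11.5 MHz.
11.5 MHz ≤ fs/2 = 21 MHz, appears at 11.5 MHz.
8.5 MHz ≤ fs/2 = 21 MHz, passes unchanged.
144 MHz mod fs = 18 MHz.
18 MHz ≤ fs/2 = 21 MHz, appears at 18 MHz.
24 MHz and 144 MHz both map to 18 MHz.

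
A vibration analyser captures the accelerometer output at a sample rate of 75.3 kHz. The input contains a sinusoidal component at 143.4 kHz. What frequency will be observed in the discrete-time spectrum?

143.4 kHz mod fs = 68.1 kHz.
68.1 kHz > fs/2 = 37.65 kHz, folds to fs − 68.1 kHz = 7.2 kHz.

7.2 kHz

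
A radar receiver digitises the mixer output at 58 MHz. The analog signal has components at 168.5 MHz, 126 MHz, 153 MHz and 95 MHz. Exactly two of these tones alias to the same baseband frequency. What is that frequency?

21 MHz

fs/2 = 29 MHz.
168.5 MHz mod fs = 52.5 MHz.
52.5 MHz > fs/2 = 29 MHz, folds to fs − 52.5 MHz = 5.5 MHz.
126 MHz mod fs = 10 MHz.
10 MHz ≤ fs/2 = 29 MHz, appears at 10 MHz.
153 MHz mod fs = 37 MHz.
37 MHz > fs/2 = 29 MHz, folds to fs − 37 MHz = 21 MHz.
95 MHz mod fs = 37 MHz.
37 MHz > fs/2 = 29 MHz, folds to fs − 37 MHz = 21 MHz.
95 MHz and 153 MHz both map to 21 MHz.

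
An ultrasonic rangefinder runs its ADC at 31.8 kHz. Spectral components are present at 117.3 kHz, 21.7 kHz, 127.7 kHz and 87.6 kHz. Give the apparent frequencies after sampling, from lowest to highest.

fs/2 = 15.9 kHz.
117.3 kHz mod fs = 21.9 kHz.
21.9 kHz > fs/2 = 15.9 kHz, folds to fs − 21.9 kHz = 9.9 kHz.
21.7 kHz > fs/2 = 15.9 kHz, folds to fs − 21.7 kHz = 10.1 kHz.
127.7 kHz mod fs = 0.5 kHz.
0.5 kHz ≤ fs/2 = 15.9 kHz, appears at 0.5 kHz.
87.6 kHz mod fs = 24 kHz.
24 kHz > fs/2 = 15.9 kHz, folds to fs − 24 kHz = 7.8 kHz.
Distinct values: {0.5 kHz, 7.8 kHz, 9.9 kHz, 10.1 kHz}.

0.5 kHz, 7.8 kHz, 9.9 kHz, 10.1 kHz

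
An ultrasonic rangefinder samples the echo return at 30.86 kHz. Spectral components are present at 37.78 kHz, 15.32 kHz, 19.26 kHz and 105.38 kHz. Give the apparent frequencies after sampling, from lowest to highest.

fs/2 = 15.43 kHz.
37.78 kHz mod fs = 6.92 kHz.
6.92 kHz ≤ fs/2 = 15.43 kHz, appears at 6.92 kHz.
15.32 kHz ≤ fs/2 = 15.43 kHz, passes unchanged.
19.26 kHz > fs/2 = 15.43 kHz, folds to fs − 19.26 kHz = 11.6 kHz.
105.38 kHz mod fs = 12.8 kHz.
12.8 kHz ≤ fs/2 = 15.43 kHz, appears at 12.8 kHz.
Distinct values: {6.92 kHz, 11.6 kHz, 12.8 kHz, 15.32 kHz}.

6.92 kHz, 11.6 kHz, 12.8 kHz, 15.32 kHz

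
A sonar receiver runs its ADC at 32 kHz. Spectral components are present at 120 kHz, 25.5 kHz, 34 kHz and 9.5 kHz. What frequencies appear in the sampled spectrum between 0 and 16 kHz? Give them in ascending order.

fs/2 = 16 kHz.
120 kHz mod fs = 24 kHz.
24 kHz > fs/2 = 16 kHz, folds to fs − 24 kHz = 8 kHz.
25.5 kHz > fs/2 = 16 kHz, folds to fs − 25.5 kHz = 6.5 kHz.
34 kHz mod fs = 2 kHz.
2 kHz ≤ fs/2 = 16 kHz, appears at 2 kHz.
9.5 kHz ≤ fs/2 = 16 kHz, passes unchanged.
Distinct values: {2 kHz, 6.5 kHz, 8 kHz, 9.5 kHz}.

2 kHz, 6.5 kHz, 8 kHz, 9.5 kHz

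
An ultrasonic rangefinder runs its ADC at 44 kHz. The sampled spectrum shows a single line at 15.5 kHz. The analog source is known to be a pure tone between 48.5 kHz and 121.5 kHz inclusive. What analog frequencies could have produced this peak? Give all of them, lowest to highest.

59.5 kHz, 72.5 kHz, 103.5 kHz, 116.5 kHz

Frequencies that alias to 15.5 kHz are k·fs ± 15.5 kHz for integer k ≥ 0.
k=0: 15.5 kHz.
k=1: 28.5 kHz, 59.5 kHz.
k=2: 72.5 kHz, 103.5 kHz.
k=3: 116.5 kHz, 147.5 kHz.
k=4: 160.5 kHz, 191.5 kHz.
Within [48.5 kHz, 121.5 kHz]: 59.5 kHz, 72.5 kHz, 103.5 kHz, 116.5 kHz.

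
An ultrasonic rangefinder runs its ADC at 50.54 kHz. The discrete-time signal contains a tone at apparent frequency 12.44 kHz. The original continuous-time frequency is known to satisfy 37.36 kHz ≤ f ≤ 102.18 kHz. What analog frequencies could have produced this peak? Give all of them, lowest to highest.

38.1 kHz, 62.98 kHz, 88.64 kHz

Frequencies that alias to 12.44 kHz are k·fs ± 12.44 kHz for integer k ≥ 0.
k=0: 12.44 kHz.
k=1: 38.1 kHz, 62.98 kHz.
k=2: 88.64 kHz, 113.52 kHz.
k=3: 139.18 kHz, 164.06 kHz.
Within [37.36 kHz, 102.18 kHz]: 38.1 kHz, 62.98 kHz, 88.64 kHz.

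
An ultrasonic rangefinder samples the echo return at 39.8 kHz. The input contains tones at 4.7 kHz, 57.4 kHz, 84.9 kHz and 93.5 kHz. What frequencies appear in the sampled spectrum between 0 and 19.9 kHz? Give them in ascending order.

fs/2 = 19.9 kHz.
4.7 kHz ≤ fs/2 = 19.9 kHz, passes unchanged.
57.4 kHz mod fs = 17.6 kHz.
17.6 kHz ≤ fs/2 = 19.9 kHz, appears at 17.6 kHz.
84.9 kHz mod fs = 5.3 kHz.
5.3 kHz ≤ fs/2 = 19.9 kHz, appears at 5.3 kHz.
93.5 kHz mod fs = 13.9 kHz.
13.9 kHz ≤ fs/2 = 19.9 kHz, appears at 13.9 kHz.
Distinct values: {4.7 kHz, 5.3 kHz, 13.9 kHz, 17.6 kHz}.

4.7 kHz, 5.3 kHz, 13.9 kHz, 17.6 kHz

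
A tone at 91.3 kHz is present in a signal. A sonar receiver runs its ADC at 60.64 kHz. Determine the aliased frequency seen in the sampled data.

29.98 kHz

91.3 kHz mod fs = 30.66 kHz.
30.66 kHz > fs/2 = 30.32 kHz, folds to fs − 30.66 kHz = 29.98 kHz.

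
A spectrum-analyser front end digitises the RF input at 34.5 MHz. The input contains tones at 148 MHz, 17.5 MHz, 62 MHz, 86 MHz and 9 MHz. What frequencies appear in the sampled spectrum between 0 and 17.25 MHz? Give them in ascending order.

7 MHz, 9 MHz, 10 MHz, 17 MHz

fs/2 = 17.25 MHz.
148 MHz mod fs = 10 MHz.
10 MHz ≤ fs/2 = 17.25 MHz, appears at 10 MHz.
17.5 MHz > fs/2 = 17.25 MHz, folds to fs − 17.5 MHz = 17 MHz.
62 MHz mod fs = 27.5 MHz.
27.5 MHz > fs/2 = 17.25 MHz, folds to fs − 27.5 MHz = 7 MHz.
86 MHz mod fs = 17 MHz.
17 MHz ≤ fs/2 = 17.25 MHz, appears at 17 MHz.
9 MHz ≤ fs/2 = 17.25 MHz, passes unchanged.
Distinct values: {7 MHz, 9 MHz, 10 MHz, 17 MHz}.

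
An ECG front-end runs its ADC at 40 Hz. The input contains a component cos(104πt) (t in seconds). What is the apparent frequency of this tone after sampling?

ω = 104π rad/s → f = ω/(2π) = 52 Hz.
52 Hz mod fs = 12 Hz.
12 Hz ≤ fs/2 = 20 Hz, appears at 12 Hz.

12 Hz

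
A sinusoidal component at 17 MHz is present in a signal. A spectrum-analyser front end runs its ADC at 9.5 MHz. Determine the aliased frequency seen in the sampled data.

2 MHz

17 MHz mod fs = 7.5 MHz.
7.5 MHz > fs/2 = 4.75 MHz, folds to fs − 7.5 MHz = 2 MHz.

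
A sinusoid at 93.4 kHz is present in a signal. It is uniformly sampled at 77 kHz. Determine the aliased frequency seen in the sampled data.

93.4 kHz mod fs = 16.4 kHz.
16.4 kHz ≤ fs/2 = 38.5 kHz, appears at 16.4 kHz.

16.4 kHz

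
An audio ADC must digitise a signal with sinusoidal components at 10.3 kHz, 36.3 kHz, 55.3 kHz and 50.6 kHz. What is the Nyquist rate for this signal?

110.6 kHz

Highest-frequency component: 55.3 kHz.
Nyquist rate = 2 × 55.3 kHz = 110.6 kHz.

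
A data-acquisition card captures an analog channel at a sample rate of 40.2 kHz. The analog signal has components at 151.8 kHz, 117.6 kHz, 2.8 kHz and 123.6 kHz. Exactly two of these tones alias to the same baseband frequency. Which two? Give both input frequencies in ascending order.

117.6 kHz, 123.6 kHz

fs/2 = 20.1 kHz.
151.8 kHz mod fs = 31.2 kHz.
31.2 kHz > fs/2 = 20.1 kHz, folds to fs − 31.2 kHz = 9 kHz.
117.6 kHz mod fs = 37.2 kHz.
37.2 kHz > fs/2 = 20.1 kHz, folds to fs − 37.2 kHz = 3 kHz.
2.8 kHz ≤ fs/2 = 20.1 kHz, passes unchanged.
123.6 kHz mod fs = 3 kHz.
3 kHz ≤ fs/2 = 20.1 kHz, appears at 3 kHz.
117.6 kHz and 123.6 kHz both map to 3 kHz.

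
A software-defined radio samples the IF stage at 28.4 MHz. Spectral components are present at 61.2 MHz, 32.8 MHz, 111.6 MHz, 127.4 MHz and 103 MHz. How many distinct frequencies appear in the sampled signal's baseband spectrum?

fs/2 = 14.2 MHz.
61.2 MHz mod fs = 4.4 MHz.
4.4 MHz ≤ fs/2 = 14.2 MHz, appears at 4.4 MHz.
32.8 MHz mod fs = 4.4 MHz.
4.4 MHz ≤ fs/2 = 14.2 MHz, appears at 4.4 MHz.
111.6 MHz mod fs = 26.4 MHz.
26.4 MHz > fs/2 = 14.2 MHz, folds to fs − 26.4 MHz = 2 MHz.
127.4 MHz mod fs = 13.8 MHz.
13.8 MHz ≤ fs/2 = 14.2 MHz, appears at 13.8 MHz.
103 MHz mod fs = 17.8 MHz.
17.8 MHz > fs/2 = 14.2 MHz, folds to fs − 17.8 MHz = 10.6 MHz.
Distinct values: {2 MHz, 4.4 MHz, 10.6 MHz, 13.8 MHz} → 4.

4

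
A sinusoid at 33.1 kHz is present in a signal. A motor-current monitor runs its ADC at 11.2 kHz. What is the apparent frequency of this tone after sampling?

33.1 kHz mod fs = 10.7 kHz.
10.7 kHz > fs/2 = 5.6 kHz, folds to fs − 10.7 kHz = 0.5 kHz.

0.5 kHz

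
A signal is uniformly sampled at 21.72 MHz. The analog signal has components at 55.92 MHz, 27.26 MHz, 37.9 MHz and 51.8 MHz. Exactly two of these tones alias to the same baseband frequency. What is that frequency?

5.54 MHz

fs/2 = 10.86 MHz.
55.92 MHz mod fs = 12.48 MHz.
12.48 MHz > fs/2 = 10.86 MHz, folds to fs − 12.48 MHz = 9.24 MHz.
27.26 MHz mod fs = 5.54 MHz.
5.54 MHz ≤ fs/2 = 10.86 MHz, appears at 5.54 MHz.
37.9 MHz mod fs = 16.18 MHz.
16.18 MHz > fs/2 = 10.86 MHz, folds to fs − 16.18 MHz = 5.54 MHz.
51.8 MHz mod fs = 8.36 MHz.
8.36 MHz ≤ fs/2 = 10.86 MHz, appears at 8.36 MHz.
27.26 MHz and 37.9 MHz both map to 5.54 MHz.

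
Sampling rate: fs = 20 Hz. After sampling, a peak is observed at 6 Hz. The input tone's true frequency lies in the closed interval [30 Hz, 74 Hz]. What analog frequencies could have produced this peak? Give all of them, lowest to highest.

Frequencies that alias to 6 Hz are k·fs ± 6 Hz for integer k ≥ 0.
k=0: 6 Hz.
k=1: 14 Hz, 26 Hz.
k=2: 34 Hz, 46 Hz.
k=3: 54 Hz, 66 Hz.
k=4: 74 Hz, 86 Hz.
k=5: 94 Hz, 106 Hz.
Within [30 Hz, 74 Hz]: 34 Hz, 46 Hz, 54 Hz, 66 Hz, 74 Hz.

34 Hz, 46 Hz, 54 Hz, 66 Hz, 74 Hz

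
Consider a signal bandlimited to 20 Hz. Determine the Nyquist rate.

Nyquist rate = 2 × 20 Hz = 40 Hz.

40 Hz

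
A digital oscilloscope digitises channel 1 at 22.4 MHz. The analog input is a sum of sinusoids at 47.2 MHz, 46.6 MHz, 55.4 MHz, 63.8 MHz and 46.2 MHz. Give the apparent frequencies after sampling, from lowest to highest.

1.4 MHz, 1.8 MHz, 2.4 MHz, 3.4 MHz, 10.6 MHz

fs/2 = 11.2 MHz.
47.2 MHz mod fs = 2.4 MHz.
2.4 MHz ≤ fs/2 = 11.2 MHz, appears at 2.4 MHz.
46.6 MHz mod fs = 1.8 MHz.
1.8 MHz ≤ fs/2 = 11.2 MHz, appears at 1.8 MHz.
55.4 MHz mod fs = 10.6 MHz.
10.6 MHz ≤ fs/2 = 11.2 MHz, appears at 10.6 MHz.
63.8 MHz mod fs = 19 MHz.
19 MHz > fs/2 = 11.2 MHz, folds to fs − 19 MHz = 3.4 MHz.
46.2 MHz mod fs = 1.4 MHz.
1.4 MHz ≤ fs/2 = 11.2 MHz, appears at 1.4 MHz.
Distinct values: {1.4 MHz, 1.8 MHz, 2.4 MHz, 3.4 MHz, 10.6 MHz}.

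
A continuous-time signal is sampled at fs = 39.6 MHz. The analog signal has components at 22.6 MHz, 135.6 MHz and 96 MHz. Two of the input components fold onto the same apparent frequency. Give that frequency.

fs/2 = 19.8 MHz.
22.6 MHz > fs/2 = 19.8 MHz, folds to fs − 22.6 MHz = 17 MHz.
135.6 MHz mod fs = 16.8 MHz.
16.8 MHz ≤ fs/2 = 19.8 MHz, appears at 16.8 MHz.
96 MHz mod fs = 16.8 MHz.
16.8 MHz ≤ fs/2 = 19.8 MHz, appears at 16.8 MHz.
96 MHz and 135.6 MHz both map to 16.8 MHz.

16.8 MHz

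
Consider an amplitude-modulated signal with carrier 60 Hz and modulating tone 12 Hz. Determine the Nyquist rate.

AM sidebands sit at fc ± fm = 48 Hz and 72 Hz.
Highest-frequency component: 72 Hz.
Nyquist rate = 2 × 72 Hz = 144 Hz.

144 Hz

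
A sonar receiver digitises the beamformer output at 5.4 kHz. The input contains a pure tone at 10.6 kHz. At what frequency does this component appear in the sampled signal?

0.2 kHz

10.6 kHz mod fs = 5.2 kHz.
5.2 kHz > fs/2 = 2.7 kHz, folds to fs − 5.2 kHz = 0.2 kHz.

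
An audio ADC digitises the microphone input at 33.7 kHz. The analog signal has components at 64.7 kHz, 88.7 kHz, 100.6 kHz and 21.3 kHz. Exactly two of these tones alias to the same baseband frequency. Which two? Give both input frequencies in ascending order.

21.3 kHz, 88.7 kHz

fs/2 = 16.85 kHz.
64.7 kHz mod fs = 31 kHz.
31 kHz > fs/2 = 16.85 kHz, folds to fs − 31 kHz = 2.7 kHz.
88.7 kHz mod fs = 21.3 kHz.
21.3 kHz > fs/2 = 16.85 kHz, folds to fs − 21.3 kHz = 12.4 kHz.
100.6 kHz mod fs = 33.2 kHz.
33.2 kHz > fs/2 = 16.85 kHz, folds to fs − 33.2 kHz = 0.5 kHz.
21.3 kHz > fs/2 = 16.85 kHz, folds to fs − 21.3 kHz = 12.4 kHz.
21.3 kHz and 88.7 kHz both map to 12.4 kHz.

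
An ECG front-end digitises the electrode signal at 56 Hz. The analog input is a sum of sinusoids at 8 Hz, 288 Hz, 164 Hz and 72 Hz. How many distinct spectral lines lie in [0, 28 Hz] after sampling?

fs/2 = 28 Hz.
8 Hz ≤ fs/2 = 28 Hz, passes unchanged.
288 Hz mod fs = 8 Hz.
8 Hz ≤ fs/2 = 28 Hz, appears at 8 Hz.
164 Hz mod fs = 52 Hz.
52 Hz > fs/2 = 28 Hz, folds to fs − 52 Hz = 4 Hz.
72 Hz mod fs = 16 Hz.
16 Hz ≤ fs/2 = 28 Hz, appears at 16 Hz.
Distinct values: {4 Hz, 8 Hz, 16 Hz} → 3.

3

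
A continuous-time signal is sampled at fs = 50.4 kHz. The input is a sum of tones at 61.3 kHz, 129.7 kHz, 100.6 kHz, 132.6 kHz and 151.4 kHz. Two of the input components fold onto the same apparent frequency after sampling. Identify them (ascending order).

fs/2 = 25.2 kHz.
61.3 kHz mod fs = 10.9 kHz.
10.9 kHz ≤ fs/2 = 25.2 kHz, appears at 10.9 kHz.
129.7 kHz mod fs = 28.9 kHz.
28.9 kHz > fs/2 = 25.2 kHz, folds to fs − 28.9 kHz = 21.5 kHz.
100.6 kHz mod fs = 50.2 kHz.
50.2 kHz > fs/2 = 25.2 kHz, folds to fs − 50.2 kHz = 0.2 kHz.
132.6 kHz mod fs = 31.8 kHz.
31.8 kHz > fs/2 = 25.2 kHz, folds to fs − 31.8 kHz = 18.6 kHz.
151.4 kHz mod fs = 0.2 kHz.
0.2 kHz ≤ fs/2 = 25.2 kHz, appears at 0.2 kHz.
100.6 kHz and 151.4 kHz both map to 0.2 kHz.

100.6 kHz, 151.4 kHz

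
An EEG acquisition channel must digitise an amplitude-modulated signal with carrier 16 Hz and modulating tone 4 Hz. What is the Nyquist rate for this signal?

AM sidebands sit at fc ± fm = 12 Hz and 20 Hz.
Highest-frequency component: 20 Hz.
Nyquist rate = 2 × 20 Hz = 40 Hz.

40 Hz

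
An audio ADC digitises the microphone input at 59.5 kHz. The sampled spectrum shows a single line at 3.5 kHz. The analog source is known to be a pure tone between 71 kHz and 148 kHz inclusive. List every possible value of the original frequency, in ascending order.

Frequencies that alias to 3.5 kHz are k·fs ± 3.5 kHz for integer k ≥ 0.
k=0: 3.5 kHz.
k=1: 56 kHz, 63 kHz.
k=2: 115.5 kHz, 122.5 kHz.
k=3: 175 kHz, 182 kHz.
Within [71 kHz, 148 kHz]: 115.5 kHz, 122.5 kHz.

115.5 kHz, 122.5 kHz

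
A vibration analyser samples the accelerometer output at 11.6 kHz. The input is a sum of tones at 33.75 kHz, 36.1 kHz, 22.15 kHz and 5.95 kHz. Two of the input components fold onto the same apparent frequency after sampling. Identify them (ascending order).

22.15 kHz, 33.75 kHz

fs/2 = 5.8 kHz.
33.75 kHz mod fs = 10.55 kHz.
10.55 kHz > fs/2 = 5.8 kHz, folds to fs − 10.55 kHz = 1.05 kHz.
36.1 kHz mod fs = 1.3 kHz.
1.3 kHz ≤ fs/2 = 5.8 kHz, appears at 1.3 kHz.
22.15 kHz mod fs = 10.55 kHz.
10.55 kHz > fs/2 = 5.8 kHz, folds to fs − 10.55 kHz = 1.05 kHz.
5.95 kHz > fs/2 = 5.8 kHz, folds to fs − 5.95 kHz = 5.65 kHz.
22.15 kHz and 33.75 kHz both map to 1.05 kHz.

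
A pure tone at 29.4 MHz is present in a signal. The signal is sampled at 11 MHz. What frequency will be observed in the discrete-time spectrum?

29.4 MHz mod fs = 7.4 MHz.
7.4 MHz > fs/2 = 5.5 MHz, folds to fs − 7.4 MHz = 3.6 MHz.

3.6 MHz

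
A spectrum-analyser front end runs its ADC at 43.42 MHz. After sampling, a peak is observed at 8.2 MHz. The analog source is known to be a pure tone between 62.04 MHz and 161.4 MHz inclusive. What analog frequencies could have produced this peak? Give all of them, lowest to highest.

Frequencies that alias to 8.2 MHz are k·fs ± 8.2 MHz for integer k ≥ 0.
k=0: 8.2 MHz.
k=1: 35.22 MHz, 51.62 MHz.
k=2: 78.64 MHz, 95.04 MHz.
k=3: 122.06 MHz, 138.46 MHz.
k=4: 165.48 MHz, 181.88 MHz.
Within [62.04 MHz, 161.4 MHz]: 78.64 MHz, 95.04 MHz, 122.06 MHz, 138.46 MHz.

78.64 MHz, 95.04 MHz, 122.06 MHz, 138.46 MHz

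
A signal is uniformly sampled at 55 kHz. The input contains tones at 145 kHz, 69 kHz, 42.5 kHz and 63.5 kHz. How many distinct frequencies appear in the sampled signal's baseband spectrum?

4

fs/2 = 27.5 kHz.
145 kHz mod fs = 35 kHz.
35 kHz > fs/2 = 27.5 kHz, folds to fs − 35 kHz = 20 kHz.
69 kHz mod fs = 14 kHz.
14 kHz ≤ fs/2 = 27.5 kHz, appears at 14 kHz.
42.5 kHz > fs/2 = 27.5 kHz, folds to fs − 42.5 kHz = 12.5 kHz.
63.5 kHz mod fs = 8.5 kHz.
8.5 kHz ≤ fs/2 = 27.5 kHz, appears at 8.5 kHz.
Distinct values: {8.5 kHz, 12.5 kHz, 14 kHz, 20 kHz} → 4.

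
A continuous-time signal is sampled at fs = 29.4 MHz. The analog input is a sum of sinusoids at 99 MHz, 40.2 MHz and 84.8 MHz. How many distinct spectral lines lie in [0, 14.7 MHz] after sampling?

2

fs/2 = 14.7 MHz.
99 MHz mod fs = 10.8 MHz.
10.8 MHz ≤ fs/2 = 14.7 MHz, appears at 10.8 MHz.
40.2 MHz mod fs = 10.8 MHz.
10.8 MHz ≤ fs/2 = 14.7 MHz, appears at 10.8 MHz.
84.8 MHz mod fs = 26 MHz.
26 MHz > fs/2 = 14.7 MHz, folds to fs − 26 MHz = 3.4 MHz.
Distinct values: {3.4 MHz, 10.8 MHz} → 2.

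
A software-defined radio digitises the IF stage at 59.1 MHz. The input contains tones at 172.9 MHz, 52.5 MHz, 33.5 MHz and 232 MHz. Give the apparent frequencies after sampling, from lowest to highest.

4.4 MHz, 6.6 MHz, 25.6 MHz

fs/2 = 29.55 MHz.
172.9 MHz mod fs = 54.7 MHz.
54.7 MHz > fs/2 = 29.55 MHz, folds to fs − 54.7 MHz = 4.4 MHz.
52.5 MHz > fs/2 = 29.55 MHz, folds to fs − 52.5 MHz = 6.6 MHz.
33.5 MHz > fs/2 = 29.55 MHz, folds to fs − 33.5 MHz = 25.6 MHz.
232 MHz mod fs = 54.7 MHz.
54.7 MHz > fs/2 = 29.55 MHz, folds to fs − 54.7 MHz = 4.4 MHz.
Distinct values: {4.4 MHz, 6.6 MHz, 25.6 MHz}.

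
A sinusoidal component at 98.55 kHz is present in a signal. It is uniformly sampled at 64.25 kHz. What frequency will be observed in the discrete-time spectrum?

29.95 kHz

98.55 kHz mod fs = 34.3 kHz.
34.3 kHz > fs/2 = 32.125 kHz, folds to fs − 34.3 kHz = 29.95 kHz.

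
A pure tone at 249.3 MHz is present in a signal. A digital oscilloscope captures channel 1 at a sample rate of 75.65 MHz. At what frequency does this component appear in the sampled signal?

249.3 MHz mod fs = 22.35 MHz.
22.35 MHz ≤ fs/2 = 37.825 MHz, appears at 22.35 MHz.

22.35 MHz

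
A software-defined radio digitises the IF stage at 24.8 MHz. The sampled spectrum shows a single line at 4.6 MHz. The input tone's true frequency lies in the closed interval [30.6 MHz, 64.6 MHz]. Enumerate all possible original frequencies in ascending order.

45 MHz, 54.2 MHz

Frequencies that alias to 4.6 MHz are k·fs ± 4.6 MHz for integer k ≥ 0.
k=0: 4.6 MHz.
k=1: 20.2 MHz, 29.4 MHz.
k=2: 45 MHz, 54.2 MHz.
k=3: 69.8 MHz, 79 MHz.
Within [30.6 MHz, 64.6 MHz]: 45 MHz, 54.2 MHz.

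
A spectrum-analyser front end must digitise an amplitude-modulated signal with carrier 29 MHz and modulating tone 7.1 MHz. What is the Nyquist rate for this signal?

AM sidebands sit at fc ± fm = 21.9 MHz and 36.1 MHz.
Highest-frequency component: 36.1 MHz.
Nyquist rate = 2 × 36.1 MHz = 72.2 MHz.

72.2 MHz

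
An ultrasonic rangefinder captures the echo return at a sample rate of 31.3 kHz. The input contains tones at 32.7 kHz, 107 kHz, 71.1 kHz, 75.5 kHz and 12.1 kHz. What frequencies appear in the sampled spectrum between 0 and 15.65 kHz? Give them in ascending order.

1.4 kHz, 8.5 kHz, 12.1 kHz, 12.9 kHz, 13.1 kHz

fs/2 = 15.65 kHz.
32.7 kHz mod fs = 1.4 kHz.
1.4 kHz ≤ fs/2 = 15.65 kHz, appears at 1.4 kHz.
107 kHz mod fs = 13.1 kHz.
13.1 kHz ≤ fs/2 = 15.65 kHz, appears at 13.1 kHz.
71.1 kHz mod fs = 8.5 kHz.
8.5 kHz ≤ fs/2 = 15.65 kHz, appears at 8.5 kHz.
75.5 kHz mod fs = 12.9 kHz.
12.9 kHz ≤ fs/2 = 15.65 kHz, appears at 12.9 kHz.
12.1 kHz ≤ fs/2 = 15.65 kHz, passes unchanged.
Distinct values: {1.4 kHz, 8.5 kHz, 12.1 kHz, 12.9 kHz, 13.1 kHz}.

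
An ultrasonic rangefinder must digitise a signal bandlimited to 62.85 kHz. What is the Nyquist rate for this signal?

125.7 kHz

Nyquist rate = 2 × 62.85 kHz = 125.7 kHz.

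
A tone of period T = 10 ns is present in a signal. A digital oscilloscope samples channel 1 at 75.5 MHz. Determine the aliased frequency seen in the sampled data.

T = 10 ns → f = 1/T = 100 MHz.
100 MHz mod fs = 24.5 MHz.
24.5 MHz ≤ fs/2 = 37.75 MHz, appears at 24.5 MHz.

24.5 MHz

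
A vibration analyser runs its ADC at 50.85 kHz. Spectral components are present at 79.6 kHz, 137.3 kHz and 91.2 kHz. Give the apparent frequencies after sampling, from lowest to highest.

10.5 kHz, 15.25 kHz, 22.1 kHz

fs/2 = 25.425 kHz.
79.6 kHz mod fs = 28.75 kHz.
28.75 kHz > fs/2 = 25.425 kHz, folds to fs − 28.75 kHz = 22.1 kHz.
137.3 kHz mod fs = 35.6 kHz.
35.6 kHz > fs/2 = 25.425 kHz, folds to fs − 35.6 kHz = 15.25 kHz.
91.2 kHz mod fs = 40.35 kHz.
40.35 kHz > fs/2 = 25.425 kHz, folds to fs − 40.35 kHz = 10.5 kHz.
Distinct values: {10.5 kHz, 15.25 kHz, 22.1 kHz}.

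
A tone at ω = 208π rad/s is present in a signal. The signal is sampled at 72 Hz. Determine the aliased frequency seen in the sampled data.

32 Hz

ω = 208π rad/s → f = ω/(2π) = 104 Hz.
104 Hz mod fs = 32 Hz.
32 Hz ≤ fs/2 = 36 Hz, appears at 32 Hz.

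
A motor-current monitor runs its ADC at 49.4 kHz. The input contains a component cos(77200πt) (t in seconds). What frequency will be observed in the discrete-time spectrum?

ω = 77200π rad/s → f = ω/(2π) = 38600 Hz = 38.6 kHz.
38.6 kHz > fs/2 = 24.7 kHz, folds to fs − 38.6 kHz = 10.8 kHz.

10.8 kHz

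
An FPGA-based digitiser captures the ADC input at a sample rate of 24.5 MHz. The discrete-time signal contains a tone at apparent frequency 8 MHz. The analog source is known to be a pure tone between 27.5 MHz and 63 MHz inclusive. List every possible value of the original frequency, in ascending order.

32.5 MHz, 41 MHz, 57 MHz

Frequencies that alias to 8 MHz are k·fs ± 8 MHz for integer k ≥ 0.
k=0: 8 MHz.
k=1: 16.5 MHz, 32.5 MHz.
k=2: 41 MHz, 57 MHz.
k=3: 65.5 MHz, 81.5 MHz.
Within [27.5 MHz, 63 MHz]: 32.5 MHz, 41 MHz, 57 MHz.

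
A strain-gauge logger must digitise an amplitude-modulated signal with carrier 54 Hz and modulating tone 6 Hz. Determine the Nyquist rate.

AM sidebands sit at fc ± fm = 48 Hz and 60 Hz.
Highest-frequency component: 60 Hz.
Nyquist rate = 2 × 60 Hz = 120 Hz.

120 Hz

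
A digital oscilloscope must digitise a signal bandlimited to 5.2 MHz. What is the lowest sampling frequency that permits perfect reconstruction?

10.4 MHz

Nyquist rate = 2 × 5.2 MHz = 10.4 MHz.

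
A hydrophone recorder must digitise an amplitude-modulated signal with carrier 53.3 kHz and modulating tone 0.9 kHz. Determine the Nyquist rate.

108.4 kHz

AM sidebands sit at fc ± fm = 52.4 kHz and 54.2 kHz.
Highest-frequency component: 54.2 kHz.
Nyquist rate = 2 × 54.2 kHz = 108.4 kHz.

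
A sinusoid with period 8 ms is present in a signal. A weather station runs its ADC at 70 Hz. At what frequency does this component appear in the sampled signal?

T = 8 ms → f = 1/T = 125 Hz.
125 Hz mod fs = 55 Hz.
55 Hz > fs/2 = 35 Hz, folds to fs − 55 Hz = 15 Hz.

15 Hz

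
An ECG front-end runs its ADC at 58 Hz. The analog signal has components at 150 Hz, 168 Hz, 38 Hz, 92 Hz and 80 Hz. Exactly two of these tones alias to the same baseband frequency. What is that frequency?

24 Hz

fs/2 = 29 Hz.
150 Hz mod fs = 34 Hz.
34 Hz > fs/2 = 29 Hz, folds to fs − 34 Hz = 24 Hz.
168 Hz mod fs = 52 Hz.
52 Hz > fs/2 = 29 Hz, folds to fs − 52 Hz = 6 Hz.
38 Hz > fs/2 = 29 Hz, folds to fs − 38 Hz = 20 Hz.
92 Hz mod fs = 34 Hz.
34 Hz > fs/2 = 29 Hz, folds to fs − 34 Hz = 24 Hz.
80 Hz mod fs = 22 Hz.
22 Hz ≤ fs/2 = 29 Hz, appears at 22 Hz.
92 Hz and 150 Hz both map to 24 Hz.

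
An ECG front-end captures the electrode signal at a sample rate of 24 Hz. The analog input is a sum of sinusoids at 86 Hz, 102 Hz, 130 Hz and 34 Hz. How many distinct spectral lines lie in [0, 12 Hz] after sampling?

2

fs/2 = 12 Hz.
86 Hz mod fs = 14 Hz.
14 Hz > fs/2 = 12 Hz, folds to fs − 14 Hz = 10 Hz.
102 Hz mod fs = 6 Hz.
6 Hz ≤ fs/2 = 12 Hz, appears at 6 Hz.
130 Hz mod fs = 10 Hz.
10 Hz ≤ fs/2 = 12 Hz, appears at 10 Hz.
34 Hz mod fs = 10 Hz.
10 Hz ≤ fs/2 = 12 Hz, appears at 10 Hz.
Distinct values: {6 Hz, 10 Hz} → 2.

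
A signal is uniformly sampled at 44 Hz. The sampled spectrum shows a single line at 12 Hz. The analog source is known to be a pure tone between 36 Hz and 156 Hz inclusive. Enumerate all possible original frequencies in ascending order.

56 Hz, 76 Hz, 100 Hz, 120 Hz, 144 Hz

Frequencies that alias to 12 Hz are k·fs ± 12 Hz for integer k ≥ 0.
k=0: 12 Hz.
k=1: 32 Hz, 56 Hz.
k=2: 76 Hz, 100 Hz.
k=3: 120 Hz, 144 Hz.
k=4: 164 Hz, 188 Hz.
Within [36 Hz, 156 Hz]: 56 Hz, 76 Hz, 100 Hz, 120 Hz, 144 Hz.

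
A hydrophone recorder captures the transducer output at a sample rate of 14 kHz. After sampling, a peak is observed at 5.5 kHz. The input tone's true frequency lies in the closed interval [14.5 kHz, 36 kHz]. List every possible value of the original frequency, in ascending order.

Frequencies that alias to 5.5 kHz are k·fs ± 5.5 kHz for integer k ≥ 0.
k=0: 5.5 kHz.
k=1: 8.5 kHz, 19.5 kHz.
k=2: 22.5 kHz, 33.5 kHz.
k=3: 36.5 kHz, 47.5 kHz.
Within [14.5 kHz, 36 kHz]: 19.5 kHz, 22.5 kHz, 33.5 kHz.

19.5 kHz, 22.5 kHz, 33.5 kHz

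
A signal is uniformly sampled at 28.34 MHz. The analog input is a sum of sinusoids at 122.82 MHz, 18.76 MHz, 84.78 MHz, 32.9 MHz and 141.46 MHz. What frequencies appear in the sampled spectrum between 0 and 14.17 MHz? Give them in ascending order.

fs/2 = 14.17 MHz.
122.82 MHz mod fs = 9.46 MHz.
9.46 MHz ≤ fs/2 = 14.17 MHz, appears at 9.46 MHz.
18.76 MHz > fs/2 = 14.17 MHz, folds to fs − 18.76 MHz = 9.58 MHz.
84.78 MHz mod fs = 28.1 MHz.
28.1 MHz > fs/2 = 14.17 MHz, folds to fs − 28.1 MHz = 0.24 MHz.
32.9 MHz mod fs = 4.56 MHz.
4.56 MHz ≤ fs/2 = 14.17 MHz, appears at 4.56 MHz.
141.46 MHz mod fs = 28.1 MHz.
28.1 MHz > fs/2 = 14.17 MHz, folds to fs − 28.1 MHz = 0.24 MHz.
Distinct values: {0.24 MHz, 4.56 MHz, 9.46 MHz, 9.58 MHz}.

0.24 MHz, 4.56 MHz, 9.46 MHz, 9.58 MHz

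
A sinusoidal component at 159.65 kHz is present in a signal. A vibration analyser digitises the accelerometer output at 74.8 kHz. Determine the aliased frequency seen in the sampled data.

10.05 kHz

159.65 kHz mod fs = 10.05 kHz.
10.05 kHz ≤ fs/2 = 37.4 kHz, appears at 10.05 kHz.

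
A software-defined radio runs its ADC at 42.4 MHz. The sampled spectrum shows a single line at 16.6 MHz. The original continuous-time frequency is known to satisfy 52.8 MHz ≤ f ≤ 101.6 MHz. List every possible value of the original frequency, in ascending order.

Frequencies that alias to 16.6 MHz are k·fs ± 16.6 MHz for integer k ≥ 0.
k=0: 16.6 MHz.
k=1: 25.8 MHz, 59 MHz.
k=2: 68.2 MHz, 101.4 MHz.
k=3: 110.6 MHz, 143.8 MHz.
Within [52.8 MHz, 101.6 MHz]: 59 MHz, 68.2 MHz, 101.4 MHz.

59 MHz, 68.2 MHz, 101.4 MHz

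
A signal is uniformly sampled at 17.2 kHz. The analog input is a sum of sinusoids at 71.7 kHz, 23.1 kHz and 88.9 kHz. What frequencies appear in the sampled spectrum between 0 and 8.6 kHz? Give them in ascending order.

fs/2 = 8.6 kHz.
71.7 kHz mod fs = 2.9 kHz.
2.9 kHz ≤ fs/2 = 8.6 kHz, appears at 2.9 kHz.
23.1 kHz mod fs = 5.9 kHz.
5.9 kHz ≤ fs/2 = 8.6 kHz, appears at 5.9 kHz.
88.9 kHz mod fs = 2.9 kHz.
2.9 kHz ≤ fs/2 = 8.6 kHz, appears at 2.9 kHz.
Distinct values: {2.9 kHz, 5.9 kHz}.

2.9 kHz, 5.9 kHz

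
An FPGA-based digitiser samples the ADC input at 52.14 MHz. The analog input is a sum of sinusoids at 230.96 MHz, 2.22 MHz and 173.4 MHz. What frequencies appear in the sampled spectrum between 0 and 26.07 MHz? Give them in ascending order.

fs/2 = 26.07 MHz.
230.96 MHz mod fs = 22.4 MHz.
22.4 MHz ≤ fs/2 = 26.07 MHz, appears at 22.4 MHz.
2.22 MHz ≤ fs/2 = 26.07 MHz, passes unchanged.
173.4 MHz mod fs = 16.98 MHz.
16.98 MHz ≤ fs/2 = 26.07 MHz, appears at 16.98 MHz.
Distinct values: {2.22 MHz, 16.98 MHz, 22.4 MHz}.

2.22 MHz, 16.98 MHz, 22.4 MHz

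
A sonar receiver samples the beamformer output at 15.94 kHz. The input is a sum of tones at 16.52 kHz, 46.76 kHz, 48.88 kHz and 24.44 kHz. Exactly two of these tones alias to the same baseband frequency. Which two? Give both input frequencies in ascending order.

fs/2 = 7.97 kHz.
16.52 kHz mod fs = 0.58 kHz.
0.58 kHz ≤ fs/2 = 7.97 kHz, appears at 0.58 kHz.
46.76 kHz mod fs = 14.88 kHz.
14.88 kHz > fs/2 = 7.97 kHz, folds to fs − 14.88 kHz = 1.06 kHz.
48.88 kHz mod fs = 1.06 kHz.
1.06 kHz ≤ fs/2 = 7.97 kHz, appears at 1.06 kHz.
24.44 kHz mod fs = 8.5 kHz.
8.5 kHz > fs/2 = 7.97 kHz, folds to fs − 8.5 kHz = 7.44 kHz.
46.76 kHz and 48.88 kHz both map to 1.06 kHz.

46.76 kHz, 48.88 kHz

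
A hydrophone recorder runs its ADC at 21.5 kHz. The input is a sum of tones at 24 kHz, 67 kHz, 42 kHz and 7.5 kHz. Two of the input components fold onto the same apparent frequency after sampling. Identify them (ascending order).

24 kHz, 67 kHz

fs/2 = 10.75 kHz.
24 kHz mod fs = 2.5 kHz.
2.5 kHz ≤ fs/2 = 10.75 kHz, appears at 2.5 kHz.
67 kHz mod fs = 2.5 kHz.
2.5 kHz ≤ fs/2 = 10.75 kHz, appears at 2.5 kHz.
42 kHz mod fs = 20.5 kHz.
20.5 kHz > fs/2 = 10.75 kHz, folds to fs − 20.5 kHz = 1 kHz.
7.5 kHz ≤ fs/2 = 10.75 kHz, passes unchanged.
24 kHz and 67 kHz both map to 2.5 kHz.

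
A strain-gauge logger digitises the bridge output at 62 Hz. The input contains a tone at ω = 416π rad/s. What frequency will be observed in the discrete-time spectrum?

22 Hz

ω = 416π rad/s → f = ω/(2π) = 208 Hz.
208 Hz mod fs = 22 Hz.
22 Hz ≤ fs/2 = 31 Hz, appears at 22 Hz.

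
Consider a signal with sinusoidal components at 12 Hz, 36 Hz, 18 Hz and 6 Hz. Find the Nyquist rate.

Highest-frequency component: 36 Hz.
Nyquist rate = 2 × 36 Hz = 72 Hz.

72 Hz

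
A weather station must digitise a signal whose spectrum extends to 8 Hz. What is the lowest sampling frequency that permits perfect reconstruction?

Nyquist rate = 2 × 8 Hz = 16 Hz.

16 Hz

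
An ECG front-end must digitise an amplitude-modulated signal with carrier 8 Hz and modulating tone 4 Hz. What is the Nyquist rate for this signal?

AM sidebands sit at fc ± fm = 4 Hz and 12 Hz.
Highest-frequency component: 12 Hz.
Nyquist rate = 2 × 12 Hz = 24 Hz.

24 Hz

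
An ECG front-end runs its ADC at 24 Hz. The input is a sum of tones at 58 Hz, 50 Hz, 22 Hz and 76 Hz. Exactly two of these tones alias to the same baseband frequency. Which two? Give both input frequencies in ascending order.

fs/2 = 12 Hz.
58 Hz mod fs = 10 Hz.
10 Hz ≤ fs/2 = 12 Hz, appears at 10 Hz.
50 Hz mod fs = 2 Hz.
2 Hz ≤ fs/2 = 12 Hz, appears at 2 Hz.
22 Hz > fs/2 = 12 Hz, folds to fs − 22 Hz = 2 Hz.
76 Hz mod fs = 4 Hz.
4 Hz ≤ fs/2 = 12 Hz, appears at 4 Hz.
22 Hz and 50 Hz both map to 2 Hz.

22 Hz, 50 Hz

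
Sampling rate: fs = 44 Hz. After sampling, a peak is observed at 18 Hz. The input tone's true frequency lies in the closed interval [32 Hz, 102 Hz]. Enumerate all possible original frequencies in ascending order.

Frequencies that alias to 18 Hz are k·fs ± 18 Hz for integer k ≥ 0.
k=0: 18 Hz.
k=1: 26 Hz, 62 Hz.
k=2: 70 Hz, 106 Hz.
k=3: 114 Hz, 150 Hz.
Within [32 Hz, 102 Hz]: 62 Hz, 70 Hz.

62 Hz, 70 Hz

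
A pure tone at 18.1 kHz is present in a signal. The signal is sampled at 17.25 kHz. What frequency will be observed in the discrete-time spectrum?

18.1 kHz mod fs = 0.85 kHz.
0.85 kHz ≤ fs/2 = 8.625 kHz, appears at 0.85 kHz.

0.85 kHz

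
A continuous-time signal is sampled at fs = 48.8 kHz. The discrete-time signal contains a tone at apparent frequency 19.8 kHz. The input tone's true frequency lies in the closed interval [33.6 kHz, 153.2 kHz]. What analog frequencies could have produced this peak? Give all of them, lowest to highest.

Frequencies that alias to 19.8 kHz are k·fs ± 19.8 kHz for integer k ≥ 0.
k=0: 19.8 kHz.
k=1: 29 kHz, 68.6 kHz.
k=2: 77.8 kHz, 117.4 kHz.
k=3: 126.6 kHz, 166.2 kHz.
k=4: 175.4 kHz, 215 kHz.
Within [33.6 kHz, 153.2 kHz]: 68.6 kHz, 77.8 kHz, 117.4 kHz, 126.6 kHz.

68.6 kHz, 77.8 kHz, 117.4 kHz, 126.6 kHz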